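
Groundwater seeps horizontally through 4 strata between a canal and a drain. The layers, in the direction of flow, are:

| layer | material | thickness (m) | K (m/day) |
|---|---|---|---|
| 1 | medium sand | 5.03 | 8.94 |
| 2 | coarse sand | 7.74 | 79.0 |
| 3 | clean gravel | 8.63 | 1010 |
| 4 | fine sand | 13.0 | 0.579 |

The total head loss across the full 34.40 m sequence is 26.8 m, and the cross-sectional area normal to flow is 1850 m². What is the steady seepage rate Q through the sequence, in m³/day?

2140

Flow is perpendicular to layering, so the layers act in series and the equivalent K is the thickness-weighted harmonic mean.
Total thickness L = 5.03 + 7.74 + 8.63 + 13.0 = 34.40 m.
Σ(b_i/K_i) = 5.03/8.94 + 7.74/79.0 + 8.63/1010 + 13.0/0.579 = 23.12 d.
K_eq = L / Σ(b_i/K_i) = 34.40 / 23.12 = 1.488 m/day.
Q = K_eq · A · (Δh/L) = 1.488 × 1850 × (26.8/34.40) = 2144 m³/day.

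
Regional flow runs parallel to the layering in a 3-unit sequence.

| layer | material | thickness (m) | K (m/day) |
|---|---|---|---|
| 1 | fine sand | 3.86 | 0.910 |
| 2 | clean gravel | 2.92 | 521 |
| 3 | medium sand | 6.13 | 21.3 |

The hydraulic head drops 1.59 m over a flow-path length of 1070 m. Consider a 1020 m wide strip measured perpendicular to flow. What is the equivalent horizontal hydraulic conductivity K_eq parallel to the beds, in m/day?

Flow is parallel to layering, so each bed carries its own Darcy discharge and the transmissivities add.
Σ(K_i·b_i) = 0.910×3.86 + 521×2.92 + 21.3×6.13 = 1655 m²/day.
Total thickness b = 12.91 m, so K_eq = Σ(K_i·b_i)/b = 128.2 m/day.

128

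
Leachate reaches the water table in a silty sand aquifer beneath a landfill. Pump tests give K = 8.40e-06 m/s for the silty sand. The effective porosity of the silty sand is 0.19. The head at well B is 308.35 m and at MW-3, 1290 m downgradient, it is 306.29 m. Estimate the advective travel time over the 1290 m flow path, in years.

579

Convert K: 8.40e-06 m/s × 86400 = 0.7258 m/day.
Hydraulic gradient i = (308.35 − 306.29) / 1290 = 2.06 / 1290 = 0.001597.
Darcy flux q = K · i = 0.7258 × 0.001597 = 0.001159 m/day.
Seepage velocity v = q / n_e = 0.001159 / 0.19 = 0.006100 m/day.
Travel time t = L / v = 1290 / 0.006100 = 2.115e+05 days = 579.0 years.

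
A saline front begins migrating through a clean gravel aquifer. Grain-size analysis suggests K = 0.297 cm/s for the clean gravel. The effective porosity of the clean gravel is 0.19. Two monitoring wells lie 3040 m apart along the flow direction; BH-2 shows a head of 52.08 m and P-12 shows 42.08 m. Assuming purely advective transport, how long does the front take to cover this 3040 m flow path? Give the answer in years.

Convert K: 0.297 cm/s × 864 = 256.6 m/day.
Hydraulic gradient i = (52.08 − 42.08) / 3040 = 10 / 3040 = 0.003289.
Darcy flux q = K · i = 256.6 × 0.003289 = 0.8441 m/day.
Seepage velocity v = q / n_e = 0.8441 / 0.19 = 4.443 m/day.
Travel time t = L / v = 3040 / 4.443 = 684.3 days = 1.873 years.

1.87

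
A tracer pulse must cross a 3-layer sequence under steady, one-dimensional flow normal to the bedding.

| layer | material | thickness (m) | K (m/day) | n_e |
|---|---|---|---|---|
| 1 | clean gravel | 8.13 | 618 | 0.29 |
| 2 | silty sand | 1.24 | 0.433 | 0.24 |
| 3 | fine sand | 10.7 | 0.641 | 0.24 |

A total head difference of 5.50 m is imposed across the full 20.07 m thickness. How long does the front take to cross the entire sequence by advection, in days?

With flow normal to the layers, continuity requires the same specific discharge q through every layer.
Σ(b_i/K_i) = 8.13/618 + 1.24/0.433 + 10.7/0.641 = 19.57 d.
q = Δh / Σ(b_i/K_i) = 5.50 / 19.57 = 0.2810 m/day.
In each layer the seepage velocity is v_i = q/n_i, so the layer transit time is t_i = b_i·n_i / q:
  layer 1 (clean gravel): t_1 = 8.13 × 0.29 / 0.2810 = 8.389 d
  layer 2 (silty sand): t_2 = 1.24 × 0.24 / 0.2810 = 1.059 d
  layer 3 (fine sand): t_3 = 10.7 × 0.24 / 0.2810 = 9.137 d
Total t = Σ t_i = 18.59 days.

18.6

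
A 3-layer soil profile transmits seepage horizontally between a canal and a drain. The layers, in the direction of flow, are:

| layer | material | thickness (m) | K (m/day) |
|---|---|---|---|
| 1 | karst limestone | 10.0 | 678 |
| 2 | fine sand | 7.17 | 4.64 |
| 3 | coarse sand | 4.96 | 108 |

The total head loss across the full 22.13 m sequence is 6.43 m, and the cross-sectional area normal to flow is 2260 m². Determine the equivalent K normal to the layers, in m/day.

Flow is perpendicular to layering, so the layers act in series and the equivalent K is the thickness-weighted harmonic mean.
Total thickness L = 10.0 + 7.17 + 4.96 = 22.13 m.
Σ(b_i/K_i) = 10.0/678 + 7.17/4.64 + 4.96/108 = 1.606 d.
K_eq = L / Σ(b_i/K_i) = 22.13 / 1.606 = 13.78 m/day.

13.8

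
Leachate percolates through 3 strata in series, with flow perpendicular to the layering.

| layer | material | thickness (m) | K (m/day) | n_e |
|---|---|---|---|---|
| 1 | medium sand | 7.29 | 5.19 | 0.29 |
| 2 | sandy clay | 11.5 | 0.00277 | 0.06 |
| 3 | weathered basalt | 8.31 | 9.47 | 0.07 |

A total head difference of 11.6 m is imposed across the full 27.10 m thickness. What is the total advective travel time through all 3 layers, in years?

With flow normal to the layers, continuity requires the same specific discharge q through every layer.
Σ(b_i/K_i) = 7.29/5.19 + 11.5/0.00277 + 8.31/9.47 = 4154 d.
q = Δh / Σ(b_i/K_i) = 11.6 / 4154 = 0.002793 m/day.
In each layer the seepage velocity is v_i = q/n_i, so the layer transit time is t_i = b_i·n_i / q:
  layer 1 (medium sand): t_1 = 7.29 × 0.29 / 0.002793 = 757.0 d
  layer 2 (sandy clay): t_2 = 11.5 × 0.06 / 0.002793 = 247.1 d
  layer 3 (weathered basalt): t_3 = 8.31 × 0.07 / 0.002793 = 208.3 d
Total t = Σ t_i = 1212 days = 3.319 years.

3.32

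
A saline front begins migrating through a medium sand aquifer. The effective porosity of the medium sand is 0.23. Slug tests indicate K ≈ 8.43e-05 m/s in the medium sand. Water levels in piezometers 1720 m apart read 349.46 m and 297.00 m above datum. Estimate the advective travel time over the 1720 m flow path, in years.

4.88

Convert K: 8.43e-05 m/s × 86400 = 7.284 m/day.
Hydraulic gradient i = (349.46 − 297.00) / 1720 = 52.46 / 1720 = 0.03050.
Darcy flux q = K · i = 7.284 × 0.03050 = 0.2221 m/day.
Seepage velocity v = q / n_e = 0.2221 / 0.23 = 0.9659 m/day.
Travel time t = L / v = 1720 / 0.9659 = 1781 days = 4.876 years.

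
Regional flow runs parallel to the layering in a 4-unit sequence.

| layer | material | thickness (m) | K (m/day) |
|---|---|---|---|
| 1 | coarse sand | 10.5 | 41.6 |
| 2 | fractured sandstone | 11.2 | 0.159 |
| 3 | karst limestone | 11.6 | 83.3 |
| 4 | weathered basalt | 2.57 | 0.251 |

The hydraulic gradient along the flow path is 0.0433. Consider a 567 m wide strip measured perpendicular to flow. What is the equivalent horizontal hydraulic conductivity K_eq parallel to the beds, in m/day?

Flow is parallel to layering, so each bed carries its own Darcy discharge and the transmissivities add.
Σ(K_i·b_i) = 41.6×10.5 + 0.159×11.2 + 83.3×11.6 + 0.251×2.57 = 1406 m²/day.
Total thickness b = 35.87 m, so K_eq = Σ(K_i·b_i)/b = 39.18 m/day.

39.2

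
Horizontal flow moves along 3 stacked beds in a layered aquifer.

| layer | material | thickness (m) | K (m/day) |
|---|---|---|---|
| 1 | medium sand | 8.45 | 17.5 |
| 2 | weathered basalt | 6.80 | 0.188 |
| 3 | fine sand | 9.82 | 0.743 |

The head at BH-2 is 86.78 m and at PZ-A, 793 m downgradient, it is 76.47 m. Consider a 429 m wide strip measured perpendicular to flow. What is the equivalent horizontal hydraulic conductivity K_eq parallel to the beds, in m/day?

6.24

Flow is parallel to layering, so each bed carries its own Darcy discharge and the transmissivities add.
Σ(K_i·b_i) = 17.5×8.45 + 0.188×6.80 + 0.743×9.82 = 156.4 m²/day.
Total thickness b = 25.07 m, so K_eq = Σ(K_i·b_i)/b = 6.241 m/day.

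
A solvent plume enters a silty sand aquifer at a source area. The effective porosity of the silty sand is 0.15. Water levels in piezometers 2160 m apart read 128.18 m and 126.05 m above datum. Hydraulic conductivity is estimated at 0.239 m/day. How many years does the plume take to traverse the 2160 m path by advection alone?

Hydraulic gradient i = (128.18 − 126.05) / 2160 = 2.13 / 2160 = 0.0009861.
Darcy flux q = K · i = 0.2390 × 0.0009861 = 0.0002357 m/day.
Seepage velocity v = q / n_e = 0.0002357 / 0.15 = 0.001571 m/day.
Travel time t = L / v = 2160 / 0.001571 = 1.375e+06 days = 3764 years.

3760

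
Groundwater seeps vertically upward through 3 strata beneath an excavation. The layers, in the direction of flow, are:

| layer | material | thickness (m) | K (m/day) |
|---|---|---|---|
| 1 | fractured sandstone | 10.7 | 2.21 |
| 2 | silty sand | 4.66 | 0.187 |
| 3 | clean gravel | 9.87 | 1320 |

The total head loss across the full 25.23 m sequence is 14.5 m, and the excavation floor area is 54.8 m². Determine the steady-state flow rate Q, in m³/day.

26.7

Flow is perpendicular to layering, so the layers act in series and the equivalent K is the thickness-weighted harmonic mean.
Total thickness L = 10.7 + 4.66 + 9.87 = 25.23 m.
Σ(b_i/K_i) = 10.7/2.21 + 4.66/0.187 + 9.87/1320 = 29.77 d.
K_eq = L / Σ(b_i/K_i) = 25.23 / 29.77 = 0.8475 m/day.
Q = K_eq · A · (Δh/L) = 0.8475 × 54.8 × (14.5/25.23) = 26.69 m³/day.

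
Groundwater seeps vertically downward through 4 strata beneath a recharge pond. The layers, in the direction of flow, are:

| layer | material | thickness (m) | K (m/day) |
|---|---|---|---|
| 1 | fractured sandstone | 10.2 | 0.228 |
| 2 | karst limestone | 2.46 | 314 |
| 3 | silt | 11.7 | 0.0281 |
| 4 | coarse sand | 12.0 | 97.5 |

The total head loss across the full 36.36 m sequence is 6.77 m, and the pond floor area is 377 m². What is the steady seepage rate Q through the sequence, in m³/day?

Flow is perpendicular to layering, so the layers act in series and the equivalent K is the thickness-weighted harmonic mean.
Total thickness L = 10.2 + 2.46 + 11.7 + 12.0 = 36.36 m.
Σ(b_i/K_i) = 10.2/0.228 + 2.46/314 + 11.7/0.0281 + 12.0/97.5 = 461.2 d.
K_eq = L / Σ(b_i/K_i) = 36.36 / 461.2 = 0.07883 m/day.
Q = K_eq · A · (Δh/L) = 0.07883 × 377 × (6.77/36.36) = 5.534 m³/day.

5.53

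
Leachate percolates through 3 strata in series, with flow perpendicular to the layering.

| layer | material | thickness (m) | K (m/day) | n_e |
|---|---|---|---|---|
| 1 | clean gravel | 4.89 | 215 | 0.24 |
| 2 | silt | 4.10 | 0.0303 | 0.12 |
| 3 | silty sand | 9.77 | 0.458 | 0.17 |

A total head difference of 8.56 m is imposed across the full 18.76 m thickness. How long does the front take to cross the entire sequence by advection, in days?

60.9

With flow normal to the layers, continuity requires the same specific discharge q through every layer.
Σ(b_i/K_i) = 4.89/215 + 4.10/0.0303 + 9.77/0.458 = 156.7 d.
q = Δh / Σ(b_i/K_i) = 8.56 / 156.7 = 0.05464 m/day.
In each layer the seepage velocity is v_i = q/n_i, so the layer transit time is t_i = b_i·n_i / q:
  layer 1 (clean gravel): t_1 = 4.89 × 0.24 / 0.05464 = 21.48 d
  layer 2 (silt): t_2 = 4.10 × 0.12 / 0.05464 = 9.005 d
  layer 3 (silty sand): t_3 = 9.77 × 0.17 / 0.05464 = 30.40 d
Total t = Σ t_i = 60.88 days.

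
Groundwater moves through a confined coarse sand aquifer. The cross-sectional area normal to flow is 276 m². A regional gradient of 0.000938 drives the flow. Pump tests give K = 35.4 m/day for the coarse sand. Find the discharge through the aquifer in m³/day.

Hydraulic gradient i = 0.000938.
Darcy's law: Q = K · A · i = 35.40 × 276.0 × 0.0009380 = 9.165 m³/day.

9.16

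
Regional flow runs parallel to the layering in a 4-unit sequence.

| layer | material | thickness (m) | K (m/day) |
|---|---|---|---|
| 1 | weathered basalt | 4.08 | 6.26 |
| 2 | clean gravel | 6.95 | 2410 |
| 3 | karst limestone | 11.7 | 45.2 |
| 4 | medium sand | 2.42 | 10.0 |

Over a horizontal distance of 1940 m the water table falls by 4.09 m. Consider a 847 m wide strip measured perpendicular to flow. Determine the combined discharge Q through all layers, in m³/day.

30900

Flow is parallel to layering, so each bed carries its own Darcy discharge and the transmissivities add.
Σ(K_i·b_i) = 6.26×4.08 + 2410×6.95 + 45.2×11.7 + 10.0×2.42 = 17328 m²/day.
Hydraulic gradient i = Δh / L = 4.09 / 1940 = 0.002108.
Q = Σ(K_i·b_i) · W · i = 17328 × 847 × 0.002108 = 30943 m³/day.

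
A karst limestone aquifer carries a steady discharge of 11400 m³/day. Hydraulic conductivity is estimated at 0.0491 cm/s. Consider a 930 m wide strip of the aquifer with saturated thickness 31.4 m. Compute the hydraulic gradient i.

0.00920

Convert K: 0.0491 cm/s × 864 = 42.42 m/day.
Cross-sectional area A = 930 × 31.4 = 29202 m².
From Q = K·A·i, i = Q / (K·A) = 11400 / (42.42 × 29202) = 0.009202.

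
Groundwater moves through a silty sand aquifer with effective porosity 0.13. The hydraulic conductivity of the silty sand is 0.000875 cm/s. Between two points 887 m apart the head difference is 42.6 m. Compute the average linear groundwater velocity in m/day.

0.279

Convert K: 0.000875 cm/s × 864 = 0.7560 m/day.
Hydraulic gradient i = Δh / L = 42.6 / 887 = 0.04803.
Darcy flux q = K · i = 0.7560 × 0.04803 = 0.03631 m/day.
Seepage velocity v = q / n_e = 0.03631 / 0.13 = 0.2793 m/day.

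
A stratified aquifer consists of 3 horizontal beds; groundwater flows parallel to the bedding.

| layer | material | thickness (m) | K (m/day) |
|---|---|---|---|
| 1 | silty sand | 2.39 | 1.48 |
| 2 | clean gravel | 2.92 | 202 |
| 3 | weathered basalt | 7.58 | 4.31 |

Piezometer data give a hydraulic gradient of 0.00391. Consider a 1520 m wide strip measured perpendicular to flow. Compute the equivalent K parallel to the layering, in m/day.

Flow is parallel to layering, so each bed carries its own Darcy discharge and the transmissivities add.
Σ(K_i·b_i) = 1.48×2.39 + 202×2.92 + 4.31×7.58 = 626.0 m²/day.
Total thickness b = 12.89 m, so K_eq = Σ(K_i·b_i)/b = 48.57 m/day.

48.6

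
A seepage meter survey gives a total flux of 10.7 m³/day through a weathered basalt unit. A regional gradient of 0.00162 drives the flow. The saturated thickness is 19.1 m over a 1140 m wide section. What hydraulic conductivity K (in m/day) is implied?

0.303

Cross-sectional area A = 1140 × 19.1 = 21774 m².
Hydraulic gradient i = 0.00162.
From Q = K·A·i, K = Q / (A·i) = 10.7 / (21774 × 0.001620) = 0.3033 m/day.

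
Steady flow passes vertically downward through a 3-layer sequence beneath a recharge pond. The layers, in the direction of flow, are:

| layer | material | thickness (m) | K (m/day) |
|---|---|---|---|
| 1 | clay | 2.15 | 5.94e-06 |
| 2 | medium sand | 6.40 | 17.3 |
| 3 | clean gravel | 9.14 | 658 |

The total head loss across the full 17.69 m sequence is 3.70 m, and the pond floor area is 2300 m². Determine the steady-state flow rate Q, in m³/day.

0.0235

Flow is perpendicular to layering, so the layers act in series and the equivalent K is the thickness-weighted harmonic mean.
Total thickness L = 2.15 + 6.40 + 9.14 = 17.69 m.
Σ(b_i/K_i) = 2.15/5.94e-06 + 6.40/17.3 + 9.14/658 = 3.620e+05 d.
K_eq = L / Σ(b_i/K_i) = 17.69 / 3.620e+05 = 4.887e-05 m/day.
Q = K_eq · A · (Δh/L) = 4.887e-05 × 2300 × (3.70/17.69) = 0.02351 m³/day.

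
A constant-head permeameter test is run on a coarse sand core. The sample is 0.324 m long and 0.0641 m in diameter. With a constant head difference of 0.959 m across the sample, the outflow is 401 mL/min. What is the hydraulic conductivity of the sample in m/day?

60.5

Cross-sectional area A = π·(d/2)² = π × (0.0641/2)² = 0.003227 m².
Convert discharge: 401 mL/min = 6.683e-06 m³/s.
Darcy's law rearranged: K = Q·L / (A·Δh) = 6.683e-06 × 0.324 / (0.003227 × 0.959) = 0.0006997 m/s = 60.45 m/day.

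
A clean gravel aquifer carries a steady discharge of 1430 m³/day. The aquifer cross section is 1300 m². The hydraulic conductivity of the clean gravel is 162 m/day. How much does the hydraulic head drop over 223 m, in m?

From Q = K·A·i, i = Q / (K·A) = 1430 / (162.0 × 1300) = 0.006790.
Head loss Δh = i · L = 0.006790 × 223 = 1.514 m.

1.51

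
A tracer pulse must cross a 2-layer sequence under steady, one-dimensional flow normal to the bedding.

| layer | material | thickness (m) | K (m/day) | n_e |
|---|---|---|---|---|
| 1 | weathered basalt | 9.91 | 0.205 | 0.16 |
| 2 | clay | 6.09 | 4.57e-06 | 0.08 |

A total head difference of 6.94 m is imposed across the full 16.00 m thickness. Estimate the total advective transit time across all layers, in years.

1090

With flow normal to the layers, continuity requires the same specific discharge q through every layer.
Σ(b_i/K_i) = 9.91/0.205 + 6.09/4.57e-06 = 1.333e+06 d.
q = Δh / Σ(b_i/K_i) = 6.94 / 1.333e+06 = 5.208e-06 m/day.
In each layer the seepage velocity is v_i = q/n_i, so the layer transit time is t_i = b_i·n_i / q:
  layer 1 (weathered basalt): t_1 = 9.91 × 0.16 / 5.208e-06 = 3.045e+05 d
  layer 2 (clay): t_2 = 6.09 × 0.08 / 5.208e-06 = 93554 d
Total t = Σ t_i = 3.980e+05 days = 1090 years.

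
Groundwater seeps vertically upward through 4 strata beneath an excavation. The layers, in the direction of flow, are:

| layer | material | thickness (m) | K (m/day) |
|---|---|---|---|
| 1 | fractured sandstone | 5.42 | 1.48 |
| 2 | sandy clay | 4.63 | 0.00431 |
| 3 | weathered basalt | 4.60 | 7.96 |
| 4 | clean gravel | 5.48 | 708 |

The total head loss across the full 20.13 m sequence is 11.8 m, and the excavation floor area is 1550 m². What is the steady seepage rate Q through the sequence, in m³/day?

Flow is perpendicular to layering, so the layers act in series and the equivalent K is the thickness-weighted harmonic mean.
Total thickness L = 5.42 + 4.63 + 4.60 + 5.48 = 20.13 m.
Σ(b_i/K_i) = 5.42/1.48 + 4.63/0.00431 + 4.60/7.96 + 5.48/708 = 1078 d.
K_eq = L / Σ(b_i/K_i) = 20.13 / 1078 = 0.01866 m/day.
Q = K_eq · A · (Δh/L) = 0.01866 × 1550 × (11.8/20.13) = 16.96 m³/day.

17.0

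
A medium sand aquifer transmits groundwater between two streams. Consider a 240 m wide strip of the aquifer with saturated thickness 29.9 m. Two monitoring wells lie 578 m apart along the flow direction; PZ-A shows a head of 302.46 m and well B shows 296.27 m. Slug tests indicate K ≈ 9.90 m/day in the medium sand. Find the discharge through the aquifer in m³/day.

761

Cross-sectional area A = 240 × 29.9 = 7176 m².
Hydraulic gradient i = (302.46 − 296.27) / 578 = 6.19 / 578 = 0.01071.
Darcy's law: Q = K · A · i = 9.900 × 7176 × 0.01071 = 760.8 m³/day.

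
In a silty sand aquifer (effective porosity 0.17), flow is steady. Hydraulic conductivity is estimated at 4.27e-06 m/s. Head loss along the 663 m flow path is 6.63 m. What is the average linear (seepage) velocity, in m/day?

0.0217

Convert K: 4.27e-06 m/s × 86400 = 0.3689 m/day.
Hydraulic gradient i = Δh / L = 6.63 / 663 = 0.01000.
Darcy flux q = K · i = 0.3689 × 0.01000 = 0.003689 m/day.
Seepage velocity v = q / n_e = 0.003689 / 0.17 = 0.02170 m/day.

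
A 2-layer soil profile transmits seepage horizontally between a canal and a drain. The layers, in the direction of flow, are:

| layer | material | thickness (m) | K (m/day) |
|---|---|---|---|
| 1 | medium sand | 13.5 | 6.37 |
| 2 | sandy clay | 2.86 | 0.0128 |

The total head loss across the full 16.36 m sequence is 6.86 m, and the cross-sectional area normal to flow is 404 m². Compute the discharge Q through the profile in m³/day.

Flow is perpendicular to layering, so the layers act in series and the equivalent K is the thickness-weighted harmonic mean.
Total thickness L = 13.5 + 2.86 = 16.36 m.
Σ(b_i/K_i) = 13.5/6.37 + 2.86/0.0128 = 225.6 d.
K_eq = L / Σ(b_i/K_i) = 16.36 / 225.6 = 0.07253 m/day.
Q = K_eq · A · (Δh/L) = 0.07253 × 404 × (6.86/16.36) = 12.29 m³/day.

12.3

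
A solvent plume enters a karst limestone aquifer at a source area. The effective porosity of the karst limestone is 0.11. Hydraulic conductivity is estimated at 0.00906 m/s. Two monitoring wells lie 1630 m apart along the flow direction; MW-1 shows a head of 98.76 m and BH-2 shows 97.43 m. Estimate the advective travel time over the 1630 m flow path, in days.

Convert K: 0.00906 m/s × 86400 = 782.8 m/day.
Hydraulic gradient i = (98.76 − 97.43) / 1630 = 1.33 / 1630 = 0.0008160.
Darcy flux q = K · i = 782.8 × 0.0008160 = 0.6387 m/day.
Seepage velocity v = q / n_e = 0.6387 / 0.11 = 5.806 m/day.
Travel time t = L / v = 1630 / 5.806 = 280.7 days.

281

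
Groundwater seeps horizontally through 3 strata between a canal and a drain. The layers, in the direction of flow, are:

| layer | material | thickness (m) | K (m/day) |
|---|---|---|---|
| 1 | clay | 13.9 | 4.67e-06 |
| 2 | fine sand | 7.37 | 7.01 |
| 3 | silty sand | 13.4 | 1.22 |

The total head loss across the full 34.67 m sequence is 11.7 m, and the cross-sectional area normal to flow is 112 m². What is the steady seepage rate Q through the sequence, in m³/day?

0.000440

Flow is perpendicular to layering, so the layers act in series and the equivalent K is the thickness-weighted harmonic mean.
Total thickness L = 13.9 + 7.37 + 13.4 = 34.67 m.
Σ(b_i/K_i) = 13.9/4.67e-06 + 7.37/7.01 + 13.4/1.22 = 2.976e+06 d.
K_eq = L / Σ(b_i/K_i) = 34.67 / 2.976e+06 = 1.165e-05 m/day.
Q = K_eq · A · (Δh/L) = 1.165e-05 × 112 × (11.7/34.67) = 0.0004403 m³/day.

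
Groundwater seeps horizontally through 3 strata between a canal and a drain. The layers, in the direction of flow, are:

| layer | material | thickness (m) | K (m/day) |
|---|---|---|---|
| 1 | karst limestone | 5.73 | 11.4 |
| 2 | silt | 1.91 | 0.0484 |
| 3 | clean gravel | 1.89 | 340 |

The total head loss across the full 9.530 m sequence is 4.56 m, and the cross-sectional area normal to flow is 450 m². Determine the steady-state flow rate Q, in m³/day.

Flow is perpendicular to layering, so the layers act in series and the equivalent K is the thickness-weighted harmonic mean.
Total thickness L = 5.73 + 1.91 + 1.89 = 9.530 m.
Σ(b_i/K_i) = 5.73/11.4 + 1.91/0.0484 + 1.89/340 = 39.97 d.
K_eq = L / Σ(b_i/K_i) = 9.530 / 39.97 = 0.2384 m/day.
Q = K_eq · A · (Δh/L) = 0.2384 × 450 × (4.56/9.530) = 51.34 m³/day.

51.3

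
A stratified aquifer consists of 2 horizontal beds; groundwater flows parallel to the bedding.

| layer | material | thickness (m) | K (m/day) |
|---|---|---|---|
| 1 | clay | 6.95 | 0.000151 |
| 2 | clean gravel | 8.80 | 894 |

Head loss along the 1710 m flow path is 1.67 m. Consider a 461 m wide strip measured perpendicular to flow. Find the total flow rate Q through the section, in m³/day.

3540

Flow is parallel to layering, so each bed carries its own Darcy discharge and the transmissivities add.
Σ(K_i·b_i) = 0.000151×6.95 + 894×8.80 = 7867 m²/day.
Hydraulic gradient i = Δh / L = 1.67 / 1710 = 0.0009766.
Q = Σ(K_i·b_i) · W · i = 7867 × 461 × 0.0009766 = 3542 m³/day.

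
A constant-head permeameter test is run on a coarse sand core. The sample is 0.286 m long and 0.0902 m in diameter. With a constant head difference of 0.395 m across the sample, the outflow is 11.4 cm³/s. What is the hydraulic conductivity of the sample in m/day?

Cross-sectional area A = π·(d/2)² = π × (0.0902/2)² = 0.006390 m².
Convert discharge: 11.4 cm³/s = 1.140e-05 m³/s.
Darcy's law rearranged: K = Q·L / (A·Δh) = 1.140e-05 × 0.286 / (0.006390 × 0.395) = 0.001292 m/s = 111.6 m/day.

112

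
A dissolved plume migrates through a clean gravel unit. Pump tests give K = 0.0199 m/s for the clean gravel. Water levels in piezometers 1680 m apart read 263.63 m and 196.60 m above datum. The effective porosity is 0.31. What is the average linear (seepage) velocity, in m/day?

Convert K: 0.0199 m/s × 86400 = 1719 m/day.
Hydraulic gradient i = (263.63 − 196.60) / 1680 = 67.03 / 1680 = 0.03990.
Darcy flux q = K · i = 1719 × 0.03990 = 68.60 m/day.
Seepage velocity v = q / n_e = 68.60 / 0.31 = 221.3 m/day.

221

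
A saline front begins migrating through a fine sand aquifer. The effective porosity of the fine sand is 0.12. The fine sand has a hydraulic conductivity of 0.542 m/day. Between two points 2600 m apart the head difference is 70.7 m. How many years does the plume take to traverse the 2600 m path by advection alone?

Hydraulic gradient i = Δh / L = 70.7 / 2600 = 0.02719.
Darcy flux q = K · i = 0.5420 × 0.02719 = 0.01474 m/day.
Seepage velocity v = q / n_e = 0.01474 / 0.12 = 0.1228 m/day.
Travel time t = L / v = 2600 / 0.1228 = 21169 days = 57.96 years.

58.0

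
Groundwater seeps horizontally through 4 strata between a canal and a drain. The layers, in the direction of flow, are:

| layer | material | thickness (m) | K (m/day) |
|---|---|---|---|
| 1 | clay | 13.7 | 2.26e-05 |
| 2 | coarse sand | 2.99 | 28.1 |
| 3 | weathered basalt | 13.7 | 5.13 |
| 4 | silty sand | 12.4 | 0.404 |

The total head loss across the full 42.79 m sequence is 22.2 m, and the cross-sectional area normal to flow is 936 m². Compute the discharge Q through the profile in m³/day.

Flow is perpendicular to layering, so the layers act in series and the equivalent K is the thickness-weighted harmonic mean.
Total thickness L = 13.7 + 2.99 + 13.7 + 12.4 = 42.79 m.
Σ(b_i/K_i) = 13.7/2.26e-05 + 2.99/28.1 + 13.7/5.13 + 12.4/0.404 = 6.062e+05 d.
K_eq = L / Σ(b_i/K_i) = 42.79 / 6.062e+05 = 7.058e-05 m/day.
Q = K_eq · A · (Δh/L) = 7.058e-05 × 936 × (22.2/42.79) = 0.03428 m³/day.

0.0343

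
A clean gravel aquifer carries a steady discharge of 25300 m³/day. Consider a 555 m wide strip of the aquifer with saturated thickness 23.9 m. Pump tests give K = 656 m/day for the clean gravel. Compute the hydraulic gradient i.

Cross-sectional area A = 555 × 23.9 = 13264 m².
From Q = K·A·i, i = Q / (K·A) = 25300 / (656.0 × 13264) = 0.002908.

0.00291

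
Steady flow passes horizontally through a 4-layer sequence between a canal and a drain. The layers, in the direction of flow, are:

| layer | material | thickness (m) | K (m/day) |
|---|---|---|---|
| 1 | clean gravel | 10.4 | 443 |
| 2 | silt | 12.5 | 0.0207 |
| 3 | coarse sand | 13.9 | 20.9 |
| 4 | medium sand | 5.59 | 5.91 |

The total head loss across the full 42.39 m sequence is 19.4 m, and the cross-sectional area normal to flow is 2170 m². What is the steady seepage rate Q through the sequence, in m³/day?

Flow is perpendicular to layering, so the layers act in series and the equivalent K is the thickness-weighted harmonic mean.
Total thickness L = 10.4 + 12.5 + 13.9 + 5.59 = 42.39 m.
Σ(b_i/K_i) = 10.4/443 + 12.5/0.0207 + 13.9/20.9 + 5.59/5.91 = 605.5 d.
K_eq = L / Σ(b_i/K_i) = 42.39 / 605.5 = 0.07001 m/day.
Q = K_eq · A · (Δh/L) = 0.07001 × 2170 × (19.4/42.39) = 69.53 m³/day.

69.5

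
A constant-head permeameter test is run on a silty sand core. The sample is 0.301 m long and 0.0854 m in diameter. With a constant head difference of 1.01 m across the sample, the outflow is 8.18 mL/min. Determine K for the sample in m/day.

0.613

Cross-sectional area A = π·(d/2)² = π × (0.0854/2)² = 0.005728 m².
Convert discharge: 8.18 mL/min = 1.363e-07 m³/s.
Darcy's law rearranged: K = Q·L / (A·Δh) = 1.363e-07 × 0.301 / (0.005728 × 1.01) = 7.093e-06 m/s = 0.6129 m/day.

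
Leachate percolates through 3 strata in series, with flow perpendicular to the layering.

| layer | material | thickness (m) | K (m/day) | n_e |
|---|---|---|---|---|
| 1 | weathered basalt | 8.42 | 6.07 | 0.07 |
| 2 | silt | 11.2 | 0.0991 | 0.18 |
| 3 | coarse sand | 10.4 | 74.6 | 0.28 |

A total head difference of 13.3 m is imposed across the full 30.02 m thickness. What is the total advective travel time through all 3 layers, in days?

47.5

With flow normal to the layers, continuity requires the same specific discharge q through every layer.
Σ(b_i/K_i) = 8.42/6.07 + 11.2/0.0991 + 10.4/74.6 = 114.5 d.
q = Δh / Σ(b_i/K_i) = 13.3 / 114.5 = 0.1161 m/day.
In each layer the seepage velocity is v_i = q/n_i, so the layer transit time is t_i = b_i·n_i / q:
  layer 1 (weathered basalt): t_1 = 8.42 × 0.07 / 0.1161 = 5.076 d
  layer 2 (silt): t_2 = 11.2 × 0.18 / 0.1161 = 17.36 d
  layer 3 (coarse sand): t_3 = 10.4 × 0.28 / 0.1161 = 25.08 d
Total t = Σ t_i = 47.52 days.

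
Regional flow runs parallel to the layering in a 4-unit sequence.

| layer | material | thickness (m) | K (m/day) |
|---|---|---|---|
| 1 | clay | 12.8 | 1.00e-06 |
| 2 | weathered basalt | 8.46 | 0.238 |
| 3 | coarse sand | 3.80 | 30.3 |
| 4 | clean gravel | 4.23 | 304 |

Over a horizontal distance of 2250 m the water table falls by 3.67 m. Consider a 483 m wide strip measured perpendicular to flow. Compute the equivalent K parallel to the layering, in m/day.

Flow is parallel to layering, so each bed carries its own Darcy discharge and the transmissivities add.
Σ(K_i·b_i) = 1.00e-06×12.8 + 0.238×8.46 + 30.3×3.80 + 304×4.23 = 1403 m²/day.
Total thickness b = 29.29 m, so K_eq = Σ(K_i·b_i)/b = 47.90 m/day.

47.9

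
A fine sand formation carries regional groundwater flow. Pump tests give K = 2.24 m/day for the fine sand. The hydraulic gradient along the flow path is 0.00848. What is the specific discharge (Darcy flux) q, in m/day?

Hydraulic gradient i = 0.00848.
Specific discharge q = K · i = 2.240 × 0.008480 = 0.01900 m/day.

0.0190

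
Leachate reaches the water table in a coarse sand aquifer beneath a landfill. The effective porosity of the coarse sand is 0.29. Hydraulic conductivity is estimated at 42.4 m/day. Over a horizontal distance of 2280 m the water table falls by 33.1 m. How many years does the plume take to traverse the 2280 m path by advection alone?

Hydraulic gradient i = Δh / L = 33.1 / 2280 = 0.01452.
Darcy flux q = K · i = 42.40 × 0.01452 = 0.6155 m/day.
Seepage velocity v = q / n_e = 0.6155 / 0.29 = 2.123 m/day.
Travel time t = L / v = 2280 / 2.123 = 1074 days = 2.941 years.

2.94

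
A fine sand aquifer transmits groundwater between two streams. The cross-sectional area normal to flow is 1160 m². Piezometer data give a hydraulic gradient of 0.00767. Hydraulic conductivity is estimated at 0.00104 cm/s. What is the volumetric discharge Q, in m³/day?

7.99

Convert K: 0.00104 cm/s × 864 = 0.8986 m/day.
Hydraulic gradient i = 0.00767.
Darcy's law: Q = K · A · i = 0.8986 × 1160 × 0.007670 = 7.995 m³/day.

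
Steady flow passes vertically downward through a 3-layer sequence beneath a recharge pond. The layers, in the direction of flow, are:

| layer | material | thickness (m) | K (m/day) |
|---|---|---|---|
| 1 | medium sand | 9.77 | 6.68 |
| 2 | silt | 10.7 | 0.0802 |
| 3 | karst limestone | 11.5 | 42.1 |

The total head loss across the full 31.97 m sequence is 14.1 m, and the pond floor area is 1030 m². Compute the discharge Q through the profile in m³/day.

Flow is perpendicular to layering, so the layers act in series and the equivalent K is the thickness-weighted harmonic mean.
Total thickness L = 9.77 + 10.7 + 11.5 = 31.97 m.
Σ(b_i/K_i) = 9.77/6.68 + 10.7/0.0802 + 11.5/42.1 = 135.2 d.
K_eq = L / Σ(b_i/K_i) = 31.97 / 135.2 = 0.2365 m/day.
Q = K_eq · A · (Δh/L) = 0.2365 × 1030 × (14.1/31.97) = 107.5 m³/day.

107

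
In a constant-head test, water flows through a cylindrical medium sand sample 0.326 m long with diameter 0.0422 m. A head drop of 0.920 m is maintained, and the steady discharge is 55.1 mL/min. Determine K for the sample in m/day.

Cross-sectional area A = π·(d/2)² = π × (0.0422/2)² = 0.001399 m².
Convert discharge: 55.1 mL/min = 9.183e-07 m³/s.
Darcy's law rearranged: K = Q·L / (A·Δh) = 9.183e-07 × 0.326 / (0.001399 × 0.920) = 0.0002327 m/s = 20.10 m/day.

20.1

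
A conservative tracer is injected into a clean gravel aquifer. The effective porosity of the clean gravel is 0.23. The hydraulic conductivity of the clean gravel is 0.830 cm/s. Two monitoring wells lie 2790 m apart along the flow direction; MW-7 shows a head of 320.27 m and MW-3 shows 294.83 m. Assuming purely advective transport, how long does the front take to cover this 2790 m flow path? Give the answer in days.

Convert K: 0.830 cm/s × 864 = 717.1 m/day.
Hydraulic gradient i = (320.27 − 294.83) / 2790 = 25.44 / 2790 = 0.009118.
Darcy flux q = K · i = 717.1 × 0.009118 = 6.539 m/day.
Seepage velocity v = q / n_e = 6.539 / 0.23 = 28.43 m/day.
Travel time t = L / v = 2790 / 28.43 = 98.14 days.

98.1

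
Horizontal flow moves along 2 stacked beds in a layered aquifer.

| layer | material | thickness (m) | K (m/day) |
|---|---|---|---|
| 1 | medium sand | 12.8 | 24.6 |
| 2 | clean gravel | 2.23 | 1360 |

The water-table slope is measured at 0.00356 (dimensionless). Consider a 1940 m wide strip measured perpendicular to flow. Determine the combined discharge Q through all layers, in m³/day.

23100

Flow is parallel to layering, so each bed carries its own Darcy discharge and the transmissivities add.
Σ(K_i·b_i) = 24.6×12.8 + 1360×2.23 = 3348 m²/day.
Hydraulic gradient i = 0.00356.
Q = Σ(K_i·b_i) · W · i = 3348 × 1940 × 0.003560 = 23120 m³/day.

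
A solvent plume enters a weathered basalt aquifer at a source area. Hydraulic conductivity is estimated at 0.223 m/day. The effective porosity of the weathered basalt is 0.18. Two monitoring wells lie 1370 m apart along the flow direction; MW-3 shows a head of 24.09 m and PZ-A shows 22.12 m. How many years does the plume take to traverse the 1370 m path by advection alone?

2110

Hydraulic gradient i = (24.09 − 22.12) / 1370 = 1.97 / 1370 = 0.001438.
Darcy flux q = K · i = 0.2230 × 0.001438 = 0.0003207 m/day.
Seepage velocity v = q / n_e = 0.0003207 / 0.18 = 0.001781 m/day.
Travel time t = L / v = 1370 / 0.001781 = 7.690e+05 days = 2105 years.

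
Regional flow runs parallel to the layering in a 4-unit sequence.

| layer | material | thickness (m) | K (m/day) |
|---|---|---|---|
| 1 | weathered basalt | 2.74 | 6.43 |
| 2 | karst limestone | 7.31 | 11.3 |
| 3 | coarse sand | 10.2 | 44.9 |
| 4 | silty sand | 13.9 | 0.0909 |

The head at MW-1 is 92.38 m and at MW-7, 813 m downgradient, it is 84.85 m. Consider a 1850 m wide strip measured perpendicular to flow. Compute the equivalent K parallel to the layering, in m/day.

Flow is parallel to layering, so each bed carries its own Darcy discharge and the transmissivities add.
Σ(K_i·b_i) = 6.43×2.74 + 11.3×7.31 + 44.9×10.2 + 0.0909×13.9 = 559.5 m²/day.
Total thickness b = 34.15 m, so K_eq = Σ(K_i·b_i)/b = 16.38 m/day.

16.4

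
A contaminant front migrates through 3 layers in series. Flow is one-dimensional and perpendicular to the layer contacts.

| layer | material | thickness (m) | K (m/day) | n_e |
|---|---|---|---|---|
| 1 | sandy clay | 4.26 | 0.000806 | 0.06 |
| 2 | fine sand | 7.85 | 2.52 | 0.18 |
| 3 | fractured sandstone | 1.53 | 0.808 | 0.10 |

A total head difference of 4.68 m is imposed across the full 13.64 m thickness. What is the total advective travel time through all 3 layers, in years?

5.64

With flow normal to the layers, continuity requires the same specific discharge q through every layer.
Σ(b_i/K_i) = 4.26/0.000806 + 7.85/2.52 + 1.53/0.808 = 5290 d.
q = Δh / Σ(b_i/K_i) = 4.68 / 5290 = 0.0008846 m/day.
In each layer the seepage velocity is v_i = q/n_i, so the layer transit time is t_i = b_i·n_i / q:
  layer 1 (sandy clay): t_1 = 4.26 × 0.06 / 0.0008846 = 288.9 d
  layer 2 (fine sand): t_2 = 7.85 × 0.18 / 0.0008846 = 1597 d
  layer 3 (fractured sandstone): t_3 = 1.53 × 0.10 / 0.0008846 = 173.0 d
Total t = Σ t_i = 2059 days = 5.638 years.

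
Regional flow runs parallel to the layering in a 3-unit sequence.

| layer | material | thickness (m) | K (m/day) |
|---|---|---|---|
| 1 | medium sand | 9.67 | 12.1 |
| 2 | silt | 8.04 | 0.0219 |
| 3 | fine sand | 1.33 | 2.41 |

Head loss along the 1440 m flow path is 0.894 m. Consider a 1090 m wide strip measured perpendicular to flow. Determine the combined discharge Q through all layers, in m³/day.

81.5

Flow is parallel to layering, so each bed carries its own Darcy discharge and the transmissivities add.
Σ(K_i·b_i) = 12.1×9.67 + 0.0219×8.04 + 2.41×1.33 = 120.4 m²/day.
Hydraulic gradient i = Δh / L = 0.894 / 1440 = 0.0006208.
Q = Σ(K_i·b_i) · W · i = 120.4 × 1090 × 0.0006208 = 81.47 m³/day.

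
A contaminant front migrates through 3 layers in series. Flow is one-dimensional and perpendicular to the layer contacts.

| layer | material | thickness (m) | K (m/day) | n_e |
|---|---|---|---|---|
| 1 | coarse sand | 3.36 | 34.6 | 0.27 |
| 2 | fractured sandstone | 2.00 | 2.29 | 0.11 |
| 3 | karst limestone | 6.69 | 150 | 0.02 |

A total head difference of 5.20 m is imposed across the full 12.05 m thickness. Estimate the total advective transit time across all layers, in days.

With flow normal to the layers, continuity requires the same specific discharge q through every layer.
Σ(b_i/K_i) = 3.36/34.6 + 2.00/2.29 + 6.69/150 = 1.015 d.
q = Δh / Σ(b_i/K_i) = 5.20 / 1.015 = 5.123 m/day.
In each layer the seepage velocity is v_i = q/n_i, so the layer transit time is t_i = b_i·n_i / q:
  layer 1 (coarse sand): t_1 = 3.36 × 0.27 / 5.123 = 0.1771 d
  layer 2 (fractured sandstone): t_2 = 2.00 × 0.11 / 5.123 = 0.04295 d
  layer 3 (karst limestone): t_3 = 6.69 × 0.02 / 5.123 = 0.02612 d
Total t = Σ t_i = 0.2462 days.

0.246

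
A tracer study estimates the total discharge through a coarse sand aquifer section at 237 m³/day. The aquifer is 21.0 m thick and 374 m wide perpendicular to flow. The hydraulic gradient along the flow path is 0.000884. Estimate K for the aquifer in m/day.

34.1

Cross-sectional area A = 374 × 21.0 = 7854 m².
Hydraulic gradient i = 0.000884.
From Q = K·A·i, K = Q / (A·i) = 237 / (7854 × 0.0008840) = 34.14 m/day.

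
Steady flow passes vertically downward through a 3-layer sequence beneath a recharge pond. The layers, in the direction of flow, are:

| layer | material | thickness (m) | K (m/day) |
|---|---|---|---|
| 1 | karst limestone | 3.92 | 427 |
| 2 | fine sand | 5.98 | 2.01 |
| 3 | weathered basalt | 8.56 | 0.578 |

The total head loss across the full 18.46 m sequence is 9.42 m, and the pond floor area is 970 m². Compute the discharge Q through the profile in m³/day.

Flow is perpendicular to layering, so the layers act in series and the equivalent K is the thickness-weighted harmonic mean.
Total thickness L = 3.92 + 5.98 + 8.56 = 18.46 m.
Σ(b_i/K_i) = 3.92/427 + 5.98/2.01 + 8.56/0.578 = 17.79 d.
K_eq = L / Σ(b_i/K_i) = 18.46 / 17.79 = 1.037 m/day.
Q = K_eq · A · (Δh/L) = 1.037 × 970 × (9.42/18.46) = 513.5 m³/day.

514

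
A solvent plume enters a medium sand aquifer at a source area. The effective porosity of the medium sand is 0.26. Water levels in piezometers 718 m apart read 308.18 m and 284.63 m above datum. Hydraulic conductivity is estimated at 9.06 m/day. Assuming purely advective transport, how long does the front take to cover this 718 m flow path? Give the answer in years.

1.72

Hydraulic gradient i = (308.18 − 284.63) / 718 = 23.55 / 718 = 0.03280.
Darcy flux q = K · i = 9.060 × 0.03280 = 0.2972 m/day.
Seepage velocity v = q / n_e = 0.2972 / 0.26 = 1.143 m/day.
Travel time t = L / v = 718 / 1.143 = 628.2 days = 1.720 years.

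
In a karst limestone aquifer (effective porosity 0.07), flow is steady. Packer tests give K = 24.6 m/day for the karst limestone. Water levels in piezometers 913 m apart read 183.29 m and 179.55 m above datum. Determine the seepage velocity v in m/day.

Hydraulic gradient i = (183.29 − 179.55) / 913 = 3.74 / 913 = 0.004096.
Darcy flux q = K · i = 24.60 × 0.004096 = 0.1008 m/day.
Seepage velocity v = q / n_e = 0.1008 / 0.07 = 1.440 m/day.

1.44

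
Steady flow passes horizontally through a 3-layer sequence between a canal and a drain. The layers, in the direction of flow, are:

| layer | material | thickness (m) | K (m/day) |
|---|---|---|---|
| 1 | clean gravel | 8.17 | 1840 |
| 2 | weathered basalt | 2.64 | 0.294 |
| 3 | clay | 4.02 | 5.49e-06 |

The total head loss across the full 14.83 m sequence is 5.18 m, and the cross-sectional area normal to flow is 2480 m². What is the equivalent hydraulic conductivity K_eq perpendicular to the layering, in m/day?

Flow is perpendicular to layering, so the layers act in series and the equivalent K is the thickness-weighted harmonic mean.
Total thickness L = 8.17 + 2.64 + 4.02 = 14.83 m.
Σ(b_i/K_i) = 8.17/1840 + 2.64/0.294 + 4.02/5.49e-06 = 7.322e+05 d.
K_eq = L / Σ(b_i/K_i) = 14.83 / 7.322e+05 = 2.025e-05 m/day.

2.03e-05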